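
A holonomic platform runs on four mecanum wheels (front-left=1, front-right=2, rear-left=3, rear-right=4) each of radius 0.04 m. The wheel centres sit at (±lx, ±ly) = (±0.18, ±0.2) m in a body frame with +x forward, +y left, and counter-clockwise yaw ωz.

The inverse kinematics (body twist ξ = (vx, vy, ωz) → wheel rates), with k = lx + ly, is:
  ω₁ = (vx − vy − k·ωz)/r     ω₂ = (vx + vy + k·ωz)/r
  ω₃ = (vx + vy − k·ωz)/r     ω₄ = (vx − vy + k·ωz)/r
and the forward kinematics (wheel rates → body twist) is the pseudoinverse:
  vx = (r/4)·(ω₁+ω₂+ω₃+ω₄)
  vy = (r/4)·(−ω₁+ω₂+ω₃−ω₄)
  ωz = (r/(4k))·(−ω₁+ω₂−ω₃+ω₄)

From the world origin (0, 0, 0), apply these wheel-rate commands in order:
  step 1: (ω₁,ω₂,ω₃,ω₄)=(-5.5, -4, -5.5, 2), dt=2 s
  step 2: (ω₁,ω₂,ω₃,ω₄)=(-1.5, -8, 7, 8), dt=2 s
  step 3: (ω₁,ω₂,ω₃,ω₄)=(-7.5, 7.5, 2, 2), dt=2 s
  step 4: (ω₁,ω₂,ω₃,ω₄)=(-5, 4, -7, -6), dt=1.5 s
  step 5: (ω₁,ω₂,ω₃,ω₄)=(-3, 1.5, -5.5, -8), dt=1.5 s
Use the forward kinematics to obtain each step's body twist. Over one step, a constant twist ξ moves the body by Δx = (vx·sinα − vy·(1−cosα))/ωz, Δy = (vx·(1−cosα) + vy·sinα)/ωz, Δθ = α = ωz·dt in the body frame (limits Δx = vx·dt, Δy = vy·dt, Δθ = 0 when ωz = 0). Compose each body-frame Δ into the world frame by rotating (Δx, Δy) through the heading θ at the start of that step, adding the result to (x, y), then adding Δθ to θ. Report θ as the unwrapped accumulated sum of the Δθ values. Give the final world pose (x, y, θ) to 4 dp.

(-0.4962, -0.3455, 1.4474)

step 1: ξ=(vx,vy,ωz)=(-0.1300, -0.0600, 0.2368), dt=2.0 → body Δ=(-0.2225, -0.1760, 0.4737) → world pose (-0.2225, -0.1760, 0.4737)
step 2: ξ=(vx,vy,ωz)=(0.0550, -0.0750, -0.1447), dt=2.0 → body Δ=(0.0869, -0.1637, -0.2895) → world pose (-0.0705, -0.2820, 0.1842)
step 3: ξ=(vx,vy,ωz)=(0.0400, 0.1500, 0.3947), dt=2.0 → body Δ=(-0.0405, 0.2998, 0.7895) → world pose (-0.1651, 0.0052, 0.9737)
step 4: ξ=(vx,vy,ωz)=(-0.1400, 0.0800, 0.2632), dt=1.5 → body Δ=(-0.2280, 0.0760, 0.3947) → world pose (-0.3562, -0.1406, 1.3684)
step 5: ξ=(vx,vy,ωz)=(-0.1500, 0.0700, 0.0526), dt=1.5 → body Δ=(-0.2289, 0.0960, 0.0789) → world pose (-0.4962, -0.3455, 1.4474)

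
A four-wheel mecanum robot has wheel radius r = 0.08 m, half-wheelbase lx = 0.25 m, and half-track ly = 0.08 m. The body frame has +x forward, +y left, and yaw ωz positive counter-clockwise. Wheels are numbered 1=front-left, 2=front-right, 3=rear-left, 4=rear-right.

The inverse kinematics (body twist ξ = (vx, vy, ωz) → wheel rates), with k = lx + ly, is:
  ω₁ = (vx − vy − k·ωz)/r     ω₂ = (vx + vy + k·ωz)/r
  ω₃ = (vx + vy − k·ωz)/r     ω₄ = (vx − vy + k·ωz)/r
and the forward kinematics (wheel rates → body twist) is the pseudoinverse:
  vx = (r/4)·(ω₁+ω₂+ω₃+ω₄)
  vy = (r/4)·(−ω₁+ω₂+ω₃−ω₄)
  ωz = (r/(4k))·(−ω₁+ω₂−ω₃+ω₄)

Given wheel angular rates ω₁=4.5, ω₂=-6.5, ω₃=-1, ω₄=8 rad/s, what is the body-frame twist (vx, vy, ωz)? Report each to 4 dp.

(0.1000, -0.4000, -0.1212)

k = lx + ly = 0.25 + 0.08 = 0.3300
ω₁+ω₂+ω₃+ω₄ = 5.0000  →  vx = (0.08/4)·5.0000 = 0.1000
−ω₁+ω₂+ω₃−ω₄ = -20.0000  →  vy = (0.08/4)·-20.0000 = -0.4000
−ω₁+ω₂−ω₃+ω₄ = -2.0000  →  ωz = (0.08/1.3200)·-2.0000 = -0.1212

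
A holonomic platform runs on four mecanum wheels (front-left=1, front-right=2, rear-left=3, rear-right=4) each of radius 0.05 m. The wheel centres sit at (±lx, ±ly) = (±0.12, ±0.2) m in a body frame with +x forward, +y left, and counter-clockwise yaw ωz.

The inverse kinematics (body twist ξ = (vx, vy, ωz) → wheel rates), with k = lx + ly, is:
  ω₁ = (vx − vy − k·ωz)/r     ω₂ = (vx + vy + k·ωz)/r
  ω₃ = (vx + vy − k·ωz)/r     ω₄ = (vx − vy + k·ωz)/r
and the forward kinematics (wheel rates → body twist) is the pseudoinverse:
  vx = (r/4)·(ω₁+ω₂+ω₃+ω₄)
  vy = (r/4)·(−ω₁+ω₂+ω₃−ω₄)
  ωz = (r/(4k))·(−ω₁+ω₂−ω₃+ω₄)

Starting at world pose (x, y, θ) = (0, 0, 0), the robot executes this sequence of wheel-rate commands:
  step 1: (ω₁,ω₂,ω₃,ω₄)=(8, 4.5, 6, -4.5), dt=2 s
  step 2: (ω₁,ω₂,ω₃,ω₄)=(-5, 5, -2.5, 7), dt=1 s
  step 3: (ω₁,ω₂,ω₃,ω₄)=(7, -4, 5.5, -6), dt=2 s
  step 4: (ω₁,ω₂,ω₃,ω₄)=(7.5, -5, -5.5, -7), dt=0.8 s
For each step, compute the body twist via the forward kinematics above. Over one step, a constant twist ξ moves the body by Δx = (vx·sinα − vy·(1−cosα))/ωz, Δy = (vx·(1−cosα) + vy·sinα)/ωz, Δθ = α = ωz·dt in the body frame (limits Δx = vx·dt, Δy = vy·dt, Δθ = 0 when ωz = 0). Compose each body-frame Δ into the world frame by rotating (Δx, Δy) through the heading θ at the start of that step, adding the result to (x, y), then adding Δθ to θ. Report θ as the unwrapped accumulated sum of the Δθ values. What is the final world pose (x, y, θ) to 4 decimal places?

step 1: ξ=(vx,vy,ωz)=(0.1750, 0.0875, -0.5469), dt=2.0 → body Δ=(0.3708, -0.0309, -1.0938) → world pose (0.3708, -0.0309, -1.0938)
step 2: ξ=(vx,vy,ωz)=(0.0563, 0.0062, 0.7617), dt=1.0 → body Δ=(0.0487, 0.0261, 0.7617) → world pose (0.4163, -0.0622, -0.3320)
step 3: ξ=(vx,vy,ωz)=(0.0312, 0.0063, -0.8789), dt=2.0 → body Δ=(0.0434, -0.0352, -1.7578) → world pose (0.4459, -0.1096, -2.0898)
step 4: ξ=(vx,vy,ωz)=(-0.1250, -0.1375, -0.5469), dt=0.8 → body Δ=(-0.1205, -0.0850, -0.4375) → world pose (0.4318, 0.0372, -2.5273)

(0.4318, 0.0372, -2.5273)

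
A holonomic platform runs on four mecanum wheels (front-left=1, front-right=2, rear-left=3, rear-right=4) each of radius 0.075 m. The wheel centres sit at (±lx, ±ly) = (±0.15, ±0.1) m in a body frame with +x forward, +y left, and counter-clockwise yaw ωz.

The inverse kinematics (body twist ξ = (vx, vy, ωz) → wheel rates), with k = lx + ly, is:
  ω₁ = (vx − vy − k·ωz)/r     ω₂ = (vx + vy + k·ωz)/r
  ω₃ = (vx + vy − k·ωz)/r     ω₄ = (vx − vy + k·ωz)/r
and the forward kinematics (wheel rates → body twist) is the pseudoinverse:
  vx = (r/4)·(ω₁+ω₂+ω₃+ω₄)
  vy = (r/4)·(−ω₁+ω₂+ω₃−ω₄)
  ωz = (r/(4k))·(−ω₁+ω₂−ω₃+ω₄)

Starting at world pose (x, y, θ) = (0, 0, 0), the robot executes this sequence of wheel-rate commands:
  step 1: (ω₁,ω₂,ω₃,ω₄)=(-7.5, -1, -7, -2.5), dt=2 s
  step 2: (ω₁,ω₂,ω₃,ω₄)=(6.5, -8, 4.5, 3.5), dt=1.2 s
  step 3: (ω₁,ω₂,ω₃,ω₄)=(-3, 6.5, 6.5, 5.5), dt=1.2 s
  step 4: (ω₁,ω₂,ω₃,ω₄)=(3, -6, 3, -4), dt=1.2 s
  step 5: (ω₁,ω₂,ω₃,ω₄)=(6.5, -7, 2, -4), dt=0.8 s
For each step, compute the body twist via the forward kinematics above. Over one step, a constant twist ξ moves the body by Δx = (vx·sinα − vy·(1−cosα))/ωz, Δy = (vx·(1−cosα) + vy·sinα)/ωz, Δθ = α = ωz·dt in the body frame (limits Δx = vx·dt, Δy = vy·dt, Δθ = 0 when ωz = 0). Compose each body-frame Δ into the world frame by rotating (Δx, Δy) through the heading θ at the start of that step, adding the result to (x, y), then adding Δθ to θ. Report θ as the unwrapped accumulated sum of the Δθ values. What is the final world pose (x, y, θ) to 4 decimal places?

step 1: ξ=(vx,vy,ωz)=(-0.3375, 0.0375, 0.8250), dt=2.0 → body Δ=(-0.4569, -0.3961, 1.6500) → world pose (-0.4569, -0.3961, 1.6500)
step 2: ξ=(vx,vy,ωz)=(0.1219, -0.2531, -1.1625), dt=1.2 → body Δ=(-0.0764, -0.3009, -1.3950) → world pose (-0.1509, -0.4485, 0.2550)
step 3: ξ=(vx,vy,ωz)=(0.2906, 0.1969, 0.6375), dt=1.2 → body Δ=(0.2297, 0.3409, 0.7650) → world pose (-0.0146, -0.0607, 1.0200)
step 4: ξ=(vx,vy,ωz)=(-0.0750, -0.0375, -1.2000), dt=1.2 → body Δ=(-0.0891, 0.0234, -1.4400) → world pose (-0.0812, -0.1245, -0.4200)
step 5: ξ=(vx,vy,ωz)=(-0.0469, -0.1406, -1.4625), dt=0.8 → body Δ=(-0.0882, -0.0690, -1.1700) → world pose (-0.1898, -0.1515, -1.5900)

(-0.1898, -0.1515, -1.5900)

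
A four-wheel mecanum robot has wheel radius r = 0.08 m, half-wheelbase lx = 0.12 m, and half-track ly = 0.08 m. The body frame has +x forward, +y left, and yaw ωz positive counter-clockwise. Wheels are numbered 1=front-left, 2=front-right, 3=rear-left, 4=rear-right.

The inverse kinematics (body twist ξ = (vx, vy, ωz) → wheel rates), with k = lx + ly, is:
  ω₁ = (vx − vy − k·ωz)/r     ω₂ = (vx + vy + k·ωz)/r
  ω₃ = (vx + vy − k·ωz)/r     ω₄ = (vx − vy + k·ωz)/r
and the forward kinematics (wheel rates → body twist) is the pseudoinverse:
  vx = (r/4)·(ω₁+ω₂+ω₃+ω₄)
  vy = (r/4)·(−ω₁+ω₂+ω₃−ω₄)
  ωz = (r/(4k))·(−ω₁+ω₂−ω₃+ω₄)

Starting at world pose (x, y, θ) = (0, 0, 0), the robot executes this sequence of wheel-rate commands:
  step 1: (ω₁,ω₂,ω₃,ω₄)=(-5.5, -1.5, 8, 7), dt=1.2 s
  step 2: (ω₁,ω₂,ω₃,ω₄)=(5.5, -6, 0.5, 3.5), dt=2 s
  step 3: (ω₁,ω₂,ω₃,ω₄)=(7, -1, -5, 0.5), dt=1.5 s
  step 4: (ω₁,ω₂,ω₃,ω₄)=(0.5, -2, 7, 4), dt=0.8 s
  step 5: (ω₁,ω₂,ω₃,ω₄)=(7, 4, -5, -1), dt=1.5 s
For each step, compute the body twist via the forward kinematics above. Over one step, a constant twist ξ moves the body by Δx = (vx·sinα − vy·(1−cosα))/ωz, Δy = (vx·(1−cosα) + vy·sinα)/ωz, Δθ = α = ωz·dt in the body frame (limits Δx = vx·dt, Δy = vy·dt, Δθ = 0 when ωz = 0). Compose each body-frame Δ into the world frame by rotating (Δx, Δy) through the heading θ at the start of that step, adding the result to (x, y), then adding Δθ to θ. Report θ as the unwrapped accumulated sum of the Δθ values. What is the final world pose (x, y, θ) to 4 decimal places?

(-0.6684, -0.5933, -2.0050)

step 1: ξ=(vx,vy,ωz)=(0.1600, 0.1000, 0.3000), dt=1.2 → body Δ=(0.1665, 0.1516, 0.3600) → world pose (0.1665, 0.1516, 0.3600)
step 2: ξ=(vx,vy,ωz)=(0.0700, -0.2900, -0.8500), dt=2.0 → body Δ=(-0.3035, -0.4313, -1.7000) → world pose (0.0344, -0.3589, -1.3400)
step 3: ξ=(vx,vy,ωz)=(0.0300, -0.2700, -0.2500), dt=1.5 → body Δ=(-0.0311, -0.4039, -0.3750) → world pose (-0.3659, -0.4211, -1.7150)
step 4: ξ=(vx,vy,ωz)=(0.1900, 0.0100, -0.5500), dt=0.8 → body Δ=(0.1489, -0.0252, -0.4400) → world pose (-0.4122, -0.5648, -2.1550)
step 5: ξ=(vx,vy,ωz)=(0.1000, -0.1400, 0.1000), dt=1.5 → body Δ=(0.1652, -0.1980, 0.1500) → world pose (-0.6684, -0.5933, -2.0050)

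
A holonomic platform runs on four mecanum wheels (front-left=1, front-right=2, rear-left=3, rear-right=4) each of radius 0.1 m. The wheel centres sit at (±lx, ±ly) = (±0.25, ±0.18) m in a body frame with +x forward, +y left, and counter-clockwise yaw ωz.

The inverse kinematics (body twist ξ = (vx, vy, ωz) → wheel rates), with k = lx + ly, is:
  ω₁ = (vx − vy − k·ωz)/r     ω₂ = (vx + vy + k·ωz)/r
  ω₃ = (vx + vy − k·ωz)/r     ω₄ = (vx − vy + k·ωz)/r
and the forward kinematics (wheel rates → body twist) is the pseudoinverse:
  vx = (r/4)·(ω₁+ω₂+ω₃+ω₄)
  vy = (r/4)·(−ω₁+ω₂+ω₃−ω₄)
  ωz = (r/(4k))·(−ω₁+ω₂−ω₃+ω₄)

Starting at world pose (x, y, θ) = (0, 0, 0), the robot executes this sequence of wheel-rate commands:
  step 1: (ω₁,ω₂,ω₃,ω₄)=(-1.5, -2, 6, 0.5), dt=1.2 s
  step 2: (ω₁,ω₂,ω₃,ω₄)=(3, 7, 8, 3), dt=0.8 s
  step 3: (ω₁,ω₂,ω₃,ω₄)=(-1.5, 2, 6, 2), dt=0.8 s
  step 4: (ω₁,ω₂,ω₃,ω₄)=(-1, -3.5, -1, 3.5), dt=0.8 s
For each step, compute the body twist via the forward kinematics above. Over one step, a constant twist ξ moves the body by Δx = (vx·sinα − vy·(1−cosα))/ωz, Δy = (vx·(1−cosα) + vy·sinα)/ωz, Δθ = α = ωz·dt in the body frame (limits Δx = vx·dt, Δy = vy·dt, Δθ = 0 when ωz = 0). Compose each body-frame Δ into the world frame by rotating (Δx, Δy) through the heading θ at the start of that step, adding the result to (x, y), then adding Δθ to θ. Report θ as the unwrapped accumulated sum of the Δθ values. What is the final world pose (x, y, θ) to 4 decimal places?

step 1: ξ=(vx,vy,ωz)=(0.0750, 0.1250, -0.3488), dt=1.2 → body Δ=(0.1183, 0.1271, -0.4186) → world pose (0.1183, 0.1271, -0.4186)
step 2: ξ=(vx,vy,ωz)=(0.5250, 0.2250, -0.0581), dt=0.8 → body Δ=(0.4240, 0.1702, -0.0465) → world pose (0.5749, 0.1102, -0.4651)
step 3: ξ=(vx,vy,ωz)=(0.2125, 0.1875, -0.0291), dt=0.8 → body Δ=(0.1717, 0.1480, -0.0233) → world pose (0.7948, 0.1655, -0.4884)
step 4: ξ=(vx,vy,ωz)=(-0.0500, -0.1750, 0.1163), dt=0.8 → body Δ=(-0.0334, -0.1417, 0.0930) → world pose (0.6988, 0.0561, -0.3953)

(0.6988, 0.0561, -0.3953)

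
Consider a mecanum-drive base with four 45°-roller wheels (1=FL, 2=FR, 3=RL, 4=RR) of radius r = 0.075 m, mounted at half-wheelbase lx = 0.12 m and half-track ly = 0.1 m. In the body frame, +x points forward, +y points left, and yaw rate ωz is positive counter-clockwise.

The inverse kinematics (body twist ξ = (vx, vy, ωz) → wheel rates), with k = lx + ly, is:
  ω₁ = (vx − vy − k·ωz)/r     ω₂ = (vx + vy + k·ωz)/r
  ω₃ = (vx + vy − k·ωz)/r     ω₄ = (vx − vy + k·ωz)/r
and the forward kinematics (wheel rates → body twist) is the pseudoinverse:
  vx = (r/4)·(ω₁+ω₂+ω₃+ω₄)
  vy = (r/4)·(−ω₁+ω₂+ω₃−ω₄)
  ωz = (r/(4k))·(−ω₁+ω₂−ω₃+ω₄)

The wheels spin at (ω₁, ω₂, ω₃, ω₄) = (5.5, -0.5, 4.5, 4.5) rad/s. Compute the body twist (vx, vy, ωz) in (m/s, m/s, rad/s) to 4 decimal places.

(0.2625, -0.1125, -0.5114)

k = lx + ly = 0.12 + 0.1 = 0.2200
ω₁+ω₂+ω₃+ω₄ = 14.0000  →  vx = (0.075/4)·14.0000 = 0.2625
−ω₁+ω₂+ω₃−ω₄ = -6.0000  →  vy = (0.075/4)·-6.0000 = -0.1125
−ω₁+ω₂−ω₃+ω₄ = -6.0000  →  ωz = (0.075/0.8800)·-6.0000 = -0.5114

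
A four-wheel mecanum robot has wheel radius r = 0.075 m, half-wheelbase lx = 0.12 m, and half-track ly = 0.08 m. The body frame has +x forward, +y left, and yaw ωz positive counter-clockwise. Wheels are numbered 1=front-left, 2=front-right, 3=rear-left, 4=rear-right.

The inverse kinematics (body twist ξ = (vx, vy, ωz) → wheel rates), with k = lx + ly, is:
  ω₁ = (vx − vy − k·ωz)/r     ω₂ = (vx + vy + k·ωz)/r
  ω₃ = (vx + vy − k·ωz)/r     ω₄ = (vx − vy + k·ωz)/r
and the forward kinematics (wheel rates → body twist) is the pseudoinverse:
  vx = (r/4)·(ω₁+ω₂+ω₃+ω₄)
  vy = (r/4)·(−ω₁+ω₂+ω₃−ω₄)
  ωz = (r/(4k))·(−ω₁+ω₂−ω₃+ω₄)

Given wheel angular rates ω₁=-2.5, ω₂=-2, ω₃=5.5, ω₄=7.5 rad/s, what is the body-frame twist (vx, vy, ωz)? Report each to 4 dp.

k = lx + ly = 0.12 + 0.08 = 0.2000
ω₁+ω₂+ω₃+ω₄ = 8.5000  →  vx = (0.075/4)·8.5000 = 0.1594
−ω₁+ω₂+ω₃−ω₄ = -1.5000  →  vy = (0.075/4)·-1.5000 = -0.0281
−ω₁+ω₂−ω₃+ω₄ = 2.5000  →  ωz = (0.075/0.8000)·2.5000 = 0.2344

(0.1594, -0.0281, 0.2344)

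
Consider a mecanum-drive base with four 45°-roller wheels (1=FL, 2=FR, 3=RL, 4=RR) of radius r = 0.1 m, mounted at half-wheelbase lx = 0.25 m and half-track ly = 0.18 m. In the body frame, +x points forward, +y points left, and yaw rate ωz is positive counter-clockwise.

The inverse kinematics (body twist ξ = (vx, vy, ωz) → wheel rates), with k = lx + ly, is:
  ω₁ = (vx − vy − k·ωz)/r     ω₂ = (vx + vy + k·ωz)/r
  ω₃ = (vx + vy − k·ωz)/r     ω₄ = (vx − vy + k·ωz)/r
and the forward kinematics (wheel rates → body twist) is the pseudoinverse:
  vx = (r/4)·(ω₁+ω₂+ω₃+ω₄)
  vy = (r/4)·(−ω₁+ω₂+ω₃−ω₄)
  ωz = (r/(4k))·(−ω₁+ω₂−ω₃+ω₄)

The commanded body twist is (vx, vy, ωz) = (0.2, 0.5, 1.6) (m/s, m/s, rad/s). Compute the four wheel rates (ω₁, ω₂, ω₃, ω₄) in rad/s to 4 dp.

k = lx + ly = 0.25 + 0.18 = 0.4300;  k·ωz = 0.4300·1.6 = 0.6880
ω₁ (FL) = (vx − vy − k·ωz)/r = -0.9880/0.1 = -9.8800
ω₂ (FR) = (vx + vy + k·ωz)/r = 1.3880/0.1 = 13.8800
ω₃ (RL) = (vx + vy − k·ωz)/r = 0.0120/0.1 = 0.1200
ω₄ (RR) = (vx − vy + k·ωz)/r = 0.3880/0.1 = 3.8800

(-9.8800, 13.8800, 0.1200, 3.8800)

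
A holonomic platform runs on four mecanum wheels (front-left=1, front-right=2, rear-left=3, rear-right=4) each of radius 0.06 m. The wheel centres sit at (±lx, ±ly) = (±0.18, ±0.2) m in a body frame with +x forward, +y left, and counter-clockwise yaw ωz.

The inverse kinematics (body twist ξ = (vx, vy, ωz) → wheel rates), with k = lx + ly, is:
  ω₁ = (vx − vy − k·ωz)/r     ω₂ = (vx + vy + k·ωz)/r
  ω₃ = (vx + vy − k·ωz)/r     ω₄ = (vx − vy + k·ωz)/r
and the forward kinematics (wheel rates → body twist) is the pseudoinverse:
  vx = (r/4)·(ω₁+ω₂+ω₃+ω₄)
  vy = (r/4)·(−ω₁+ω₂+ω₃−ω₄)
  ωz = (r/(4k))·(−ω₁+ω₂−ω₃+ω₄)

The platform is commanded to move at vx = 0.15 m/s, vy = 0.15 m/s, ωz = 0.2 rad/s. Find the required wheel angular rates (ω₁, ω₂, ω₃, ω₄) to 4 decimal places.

k = lx + ly = 0.18 + 0.2 = 0.3800;  k·ωz = 0.3800·0.2 = 0.0760
ω₁ (FL) = (vx − vy − k·ωz)/r = -0.0760/0.06 = -1.2667
ω₂ (FR) = (vx + vy + k·ωz)/r = 0.3760/0.06 = 6.2667
ω₃ (RL) = (vx + vy − k·ωz)/r = 0.2240/0.06 = 3.7333
ω₄ (RR) = (vx − vy + k·ωz)/r = 0.0760/0.06 = 1.2667

(-1.2667, 6.2667, 3.7333, 1.2667)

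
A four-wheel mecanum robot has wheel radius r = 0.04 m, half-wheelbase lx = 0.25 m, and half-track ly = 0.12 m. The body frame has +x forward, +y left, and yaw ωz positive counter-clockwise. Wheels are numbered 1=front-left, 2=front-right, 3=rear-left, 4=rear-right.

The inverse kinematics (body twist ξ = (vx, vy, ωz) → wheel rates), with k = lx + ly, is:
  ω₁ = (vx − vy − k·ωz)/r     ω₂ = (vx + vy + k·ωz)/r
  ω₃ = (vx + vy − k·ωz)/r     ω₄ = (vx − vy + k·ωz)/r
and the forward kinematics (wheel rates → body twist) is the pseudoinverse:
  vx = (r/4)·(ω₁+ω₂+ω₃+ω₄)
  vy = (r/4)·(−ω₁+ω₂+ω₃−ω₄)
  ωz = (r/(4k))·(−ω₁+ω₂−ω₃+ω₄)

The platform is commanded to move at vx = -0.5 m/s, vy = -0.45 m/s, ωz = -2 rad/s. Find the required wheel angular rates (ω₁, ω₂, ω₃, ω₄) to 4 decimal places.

(17.2500, -42.2500, -5.2500, -19.7500)

k = lx + ly = 0.25 + 0.12 = 0.3700;  k·ωz = 0.3700·-2 = -0.7400
ω₁ (FL) = (vx − vy − k·ωz)/r = 0.6900/0.04 = 17.2500
ω₂ (FR) = (vx + vy + k·ωz)/r = -1.6900/0.04 = -42.2500
ω₃ (RL) = (vx + vy − k·ωz)/r = -0.2100/0.04 = -5.2500
ω₄ (RR) = (vx − vy + k·ωz)/r = -0.7900/0.04 = -19.7500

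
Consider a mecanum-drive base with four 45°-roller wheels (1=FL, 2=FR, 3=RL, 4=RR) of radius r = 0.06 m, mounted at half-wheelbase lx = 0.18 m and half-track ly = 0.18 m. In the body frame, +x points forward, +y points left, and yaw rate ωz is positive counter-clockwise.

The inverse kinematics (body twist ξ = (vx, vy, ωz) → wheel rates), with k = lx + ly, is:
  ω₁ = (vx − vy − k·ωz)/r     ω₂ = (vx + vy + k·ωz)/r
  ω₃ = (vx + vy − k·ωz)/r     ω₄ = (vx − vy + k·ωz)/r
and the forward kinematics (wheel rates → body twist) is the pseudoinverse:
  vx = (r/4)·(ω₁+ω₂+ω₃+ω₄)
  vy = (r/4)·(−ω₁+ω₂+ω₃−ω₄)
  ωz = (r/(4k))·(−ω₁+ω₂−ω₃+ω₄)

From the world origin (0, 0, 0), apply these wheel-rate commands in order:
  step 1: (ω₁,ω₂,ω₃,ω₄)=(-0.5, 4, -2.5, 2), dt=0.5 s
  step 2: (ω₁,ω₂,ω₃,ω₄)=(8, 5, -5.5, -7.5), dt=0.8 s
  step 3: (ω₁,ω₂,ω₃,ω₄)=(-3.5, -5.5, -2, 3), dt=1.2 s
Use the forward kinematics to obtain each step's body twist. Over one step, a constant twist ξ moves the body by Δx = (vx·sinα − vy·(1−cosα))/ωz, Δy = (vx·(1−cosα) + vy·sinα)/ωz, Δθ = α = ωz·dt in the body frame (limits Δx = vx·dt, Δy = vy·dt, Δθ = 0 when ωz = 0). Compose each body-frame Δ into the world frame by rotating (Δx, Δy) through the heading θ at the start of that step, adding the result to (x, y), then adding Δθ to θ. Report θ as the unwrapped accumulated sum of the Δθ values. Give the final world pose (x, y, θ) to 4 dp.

(-0.1075, -0.1489, 0.1708)

step 1: ξ=(vx,vy,ωz)=(0.0450, 0.0000, 0.3750), dt=0.5 → body Δ=(0.0224, 0.0021, 0.1875) → world pose (0.0224, 0.0021, 0.1875)
step 2: ξ=(vx,vy,ωz)=(0.0000, -0.0150, -0.2083), dt=0.8 → body Δ=(-0.0010, -0.0119, -0.1667) → world pose (0.0236, -0.0098, 0.0208)
step 3: ξ=(vx,vy,ωz)=(-0.1200, -0.1050, 0.1250), dt=1.2 → body Δ=(-0.1340, -0.1363, 0.1500) → world pose (-0.1075, -0.1489, 0.1708)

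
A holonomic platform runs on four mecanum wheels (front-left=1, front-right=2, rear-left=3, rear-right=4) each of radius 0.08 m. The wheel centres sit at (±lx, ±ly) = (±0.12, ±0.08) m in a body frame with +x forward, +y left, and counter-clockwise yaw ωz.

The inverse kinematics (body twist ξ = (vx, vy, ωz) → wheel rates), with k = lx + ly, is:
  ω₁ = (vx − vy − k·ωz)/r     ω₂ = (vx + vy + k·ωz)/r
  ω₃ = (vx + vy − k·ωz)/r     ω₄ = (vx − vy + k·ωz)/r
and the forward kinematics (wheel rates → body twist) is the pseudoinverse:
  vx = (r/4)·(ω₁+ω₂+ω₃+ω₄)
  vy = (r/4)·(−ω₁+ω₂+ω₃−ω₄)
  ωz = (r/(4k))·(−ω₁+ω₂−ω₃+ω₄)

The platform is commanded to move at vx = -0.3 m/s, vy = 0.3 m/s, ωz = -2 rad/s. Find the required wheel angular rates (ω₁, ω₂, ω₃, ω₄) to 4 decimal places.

(-2.5000, -5.0000, 5.0000, -12.5000)

k = lx + ly = 0.12 + 0.08 = 0.2000;  k·ωz = 0.2000·-2 = -0.4000
ω₁ (FL) = (vx − vy − k·ωz)/r = -0.2000/0.08 = -2.5000
ω₂ (FR) = (vx + vy + k·ωz)/r = -0.4000/0.08 = -5.0000
ω₃ (RL) = (vx + vy − k·ωz)/r = 0.4000/0.08 = 5.0000
ω₄ (RR) = (vx − vy + k·ωz)/r = -1.0000/0.08 = -12.5000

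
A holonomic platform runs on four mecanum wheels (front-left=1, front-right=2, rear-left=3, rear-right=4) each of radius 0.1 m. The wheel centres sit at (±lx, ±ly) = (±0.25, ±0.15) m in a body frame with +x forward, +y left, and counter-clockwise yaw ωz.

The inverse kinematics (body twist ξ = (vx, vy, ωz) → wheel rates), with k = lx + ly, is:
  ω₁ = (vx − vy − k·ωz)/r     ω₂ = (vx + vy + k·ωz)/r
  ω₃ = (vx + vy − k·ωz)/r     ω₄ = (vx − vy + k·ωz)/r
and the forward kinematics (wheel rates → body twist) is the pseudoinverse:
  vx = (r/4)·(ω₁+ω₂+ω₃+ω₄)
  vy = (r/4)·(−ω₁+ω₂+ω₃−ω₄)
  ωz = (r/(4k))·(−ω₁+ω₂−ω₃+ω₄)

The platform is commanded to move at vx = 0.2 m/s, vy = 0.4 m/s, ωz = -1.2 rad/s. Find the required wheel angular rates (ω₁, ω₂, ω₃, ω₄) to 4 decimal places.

(2.8000, 1.2000, 10.8000, -6.8000)

k = lx + ly = 0.25 + 0.15 = 0.4000;  k·ωz = 0.4000·-1.2 = -0.4800
ω₁ (FL) = (vx − vy − k·ωz)/r = 0.2800/0.1 = 2.8000
ω₂ (FR) = (vx + vy + k·ωz)/r = 0.1200/0.1 = 1.2000
ω₃ (RL) = (vx + vy − k·ωz)/r = 1.0800/0.1 = 10.8000
ω₄ (RR) = (vx − vy + k·ωz)/r = -0.6800/0.1 = -6.8000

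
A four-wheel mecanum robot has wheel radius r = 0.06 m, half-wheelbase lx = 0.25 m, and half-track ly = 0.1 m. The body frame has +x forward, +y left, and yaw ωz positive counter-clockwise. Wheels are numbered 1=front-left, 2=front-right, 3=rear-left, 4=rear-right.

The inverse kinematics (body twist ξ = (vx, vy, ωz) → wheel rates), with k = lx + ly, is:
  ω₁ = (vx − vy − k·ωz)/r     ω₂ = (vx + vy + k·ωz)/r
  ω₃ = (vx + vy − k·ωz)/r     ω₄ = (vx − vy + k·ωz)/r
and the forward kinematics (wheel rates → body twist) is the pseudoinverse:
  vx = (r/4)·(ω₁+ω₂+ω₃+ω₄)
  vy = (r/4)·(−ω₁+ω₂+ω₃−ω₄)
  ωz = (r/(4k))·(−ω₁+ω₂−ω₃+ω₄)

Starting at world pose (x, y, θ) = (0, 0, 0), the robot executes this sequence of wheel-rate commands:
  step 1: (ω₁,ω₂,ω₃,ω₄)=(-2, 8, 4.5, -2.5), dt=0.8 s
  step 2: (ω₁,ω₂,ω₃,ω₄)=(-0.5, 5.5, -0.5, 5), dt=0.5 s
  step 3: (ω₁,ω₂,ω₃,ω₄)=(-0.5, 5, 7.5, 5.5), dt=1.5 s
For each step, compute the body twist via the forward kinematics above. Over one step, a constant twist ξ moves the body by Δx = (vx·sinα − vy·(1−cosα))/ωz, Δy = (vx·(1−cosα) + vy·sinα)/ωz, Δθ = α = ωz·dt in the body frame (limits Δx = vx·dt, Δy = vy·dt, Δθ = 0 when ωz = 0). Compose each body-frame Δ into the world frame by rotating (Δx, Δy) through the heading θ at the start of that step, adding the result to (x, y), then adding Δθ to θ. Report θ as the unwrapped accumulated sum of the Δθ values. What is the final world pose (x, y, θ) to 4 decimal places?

(0.4305, 0.5540, 0.5743)

step 1: ξ=(vx,vy,ωz)=(0.1200, 0.2550, 0.1286), dt=0.8 → body Δ=(0.0853, 0.2086, 0.1029) → world pose (0.0853, 0.2086, 0.1029)
step 2: ξ=(vx,vy,ωz)=(0.1425, 0.0075, 0.4929), dt=0.5 → body Δ=(0.0701, 0.0124, 0.2464) → world pose (0.1538, 0.2281, 0.3493)
step 3: ξ=(vx,vy,ωz)=(0.2625, 0.1125, 0.1500), dt=1.5 → body Δ=(0.3715, 0.2114, 0.2250) → world pose (0.4305, 0.5540, 0.5743)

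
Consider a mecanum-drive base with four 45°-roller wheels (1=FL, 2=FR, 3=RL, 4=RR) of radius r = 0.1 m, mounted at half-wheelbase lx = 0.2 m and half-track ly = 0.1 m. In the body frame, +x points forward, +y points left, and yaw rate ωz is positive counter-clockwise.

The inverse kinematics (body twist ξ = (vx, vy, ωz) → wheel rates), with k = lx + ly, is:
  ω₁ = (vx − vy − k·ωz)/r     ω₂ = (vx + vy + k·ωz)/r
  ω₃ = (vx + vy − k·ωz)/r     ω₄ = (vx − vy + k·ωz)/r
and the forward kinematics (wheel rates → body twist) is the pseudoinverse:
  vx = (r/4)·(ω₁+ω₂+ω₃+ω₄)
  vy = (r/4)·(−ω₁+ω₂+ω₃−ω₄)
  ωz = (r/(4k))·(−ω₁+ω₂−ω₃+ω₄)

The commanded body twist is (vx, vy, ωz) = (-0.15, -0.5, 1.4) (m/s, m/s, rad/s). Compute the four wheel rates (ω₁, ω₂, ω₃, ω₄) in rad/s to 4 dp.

(-0.7000, -2.3000, -10.7000, 7.7000)

k = lx + ly = 0.2 + 0.1 = 0.3000;  k·ωz = 0.3000·1.4 = 0.4200
ω₁ (FL) = (vx − vy − k·ωz)/r = -0.0700/0.1 = -0.7000
ω₂ (FR) = (vx + vy + k·ωz)/r = -0.2300/0.1 = -2.3000
ω₃ (RL) = (vx + vy − k·ωz)/r = -1.0700/0.1 = -10.7000
ω₄ (RR) = (vx − vy + k·ωz)/r = 0.7700/0.1 = 7.7000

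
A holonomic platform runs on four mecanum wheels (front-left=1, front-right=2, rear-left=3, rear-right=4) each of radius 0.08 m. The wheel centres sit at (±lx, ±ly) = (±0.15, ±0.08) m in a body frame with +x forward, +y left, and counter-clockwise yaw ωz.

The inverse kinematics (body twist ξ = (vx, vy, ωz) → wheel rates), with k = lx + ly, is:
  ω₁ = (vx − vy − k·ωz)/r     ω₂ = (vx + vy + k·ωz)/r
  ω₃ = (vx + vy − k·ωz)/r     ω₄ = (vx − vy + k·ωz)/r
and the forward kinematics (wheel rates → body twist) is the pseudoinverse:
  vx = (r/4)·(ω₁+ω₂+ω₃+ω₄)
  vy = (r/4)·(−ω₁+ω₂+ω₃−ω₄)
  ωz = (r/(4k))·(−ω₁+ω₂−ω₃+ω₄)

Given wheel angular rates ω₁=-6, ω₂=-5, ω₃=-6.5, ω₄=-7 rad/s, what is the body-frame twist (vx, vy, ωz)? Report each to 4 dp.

(-0.4900, 0.0300, 0.0435)

k = lx + ly = 0.15 + 0.08 = 0.2300
ω₁+ω₂+ω₃+ω₄ = -24.5000  →  vx = (0.08/4)·-24.5000 = -0.4900
−ω₁+ω₂+ω₃−ω₄ = 1.5000  →  vy = (0.08/4)·1.5000 = 0.0300
−ω₁+ω₂−ω₃+ω₄ = 0.5000  →  ωz = (0.08/0.9200)·0.5000 = 0.0435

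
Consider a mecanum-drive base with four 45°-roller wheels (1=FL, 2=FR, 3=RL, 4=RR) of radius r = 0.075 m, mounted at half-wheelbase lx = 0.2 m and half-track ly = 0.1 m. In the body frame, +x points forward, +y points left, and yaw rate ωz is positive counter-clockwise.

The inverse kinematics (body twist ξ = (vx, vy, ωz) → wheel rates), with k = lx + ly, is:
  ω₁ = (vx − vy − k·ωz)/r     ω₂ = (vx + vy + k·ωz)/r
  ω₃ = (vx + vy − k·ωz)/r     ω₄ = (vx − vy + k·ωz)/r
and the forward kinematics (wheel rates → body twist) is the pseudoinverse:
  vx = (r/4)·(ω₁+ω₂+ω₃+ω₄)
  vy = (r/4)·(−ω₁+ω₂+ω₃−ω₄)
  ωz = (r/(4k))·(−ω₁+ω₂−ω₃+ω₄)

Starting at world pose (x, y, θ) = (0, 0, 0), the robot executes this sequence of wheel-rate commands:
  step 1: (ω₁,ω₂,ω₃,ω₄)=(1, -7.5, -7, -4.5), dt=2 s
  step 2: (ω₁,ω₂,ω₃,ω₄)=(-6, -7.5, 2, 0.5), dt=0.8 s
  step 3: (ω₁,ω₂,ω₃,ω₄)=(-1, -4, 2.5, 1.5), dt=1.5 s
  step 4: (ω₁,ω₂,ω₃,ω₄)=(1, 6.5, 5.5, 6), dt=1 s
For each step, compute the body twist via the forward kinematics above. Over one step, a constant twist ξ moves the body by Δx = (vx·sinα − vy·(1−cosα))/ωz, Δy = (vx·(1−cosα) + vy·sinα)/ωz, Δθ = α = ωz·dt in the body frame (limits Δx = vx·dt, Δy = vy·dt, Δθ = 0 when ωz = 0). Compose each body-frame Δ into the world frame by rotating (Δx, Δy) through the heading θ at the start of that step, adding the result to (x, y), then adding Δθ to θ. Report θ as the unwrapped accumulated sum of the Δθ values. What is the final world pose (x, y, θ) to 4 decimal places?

(-0.6883, -0.2839, -0.9000)

step 1: ξ=(vx,vy,ωz)=(-0.3375, -0.2063, -0.3750), dt=2.0 → body Δ=(-0.7610, -0.1334, -0.7500) → world pose (-0.7610, -0.1334, -0.7500)
step 2: ξ=(vx,vy,ωz)=(-0.2062, 0.0000, -0.1875), dt=0.8 → body Δ=(-0.1644, 0.0124, -0.1500) → world pose (-0.8729, -0.0123, -0.9000)
step 3: ξ=(vx,vy,ωz)=(-0.0187, -0.0375, -0.2500), dt=1.5 → body Δ=(-0.0379, -0.0497, -0.3750) → world pose (-0.9354, -0.0136, -1.2750)
step 4: ξ=(vx,vy,ωz)=(0.3562, 0.0938, 0.3750), dt=1.0 → body Δ=(0.3306, 0.1576, 0.3750) → world pose (-0.6883, -0.2839, -0.9000)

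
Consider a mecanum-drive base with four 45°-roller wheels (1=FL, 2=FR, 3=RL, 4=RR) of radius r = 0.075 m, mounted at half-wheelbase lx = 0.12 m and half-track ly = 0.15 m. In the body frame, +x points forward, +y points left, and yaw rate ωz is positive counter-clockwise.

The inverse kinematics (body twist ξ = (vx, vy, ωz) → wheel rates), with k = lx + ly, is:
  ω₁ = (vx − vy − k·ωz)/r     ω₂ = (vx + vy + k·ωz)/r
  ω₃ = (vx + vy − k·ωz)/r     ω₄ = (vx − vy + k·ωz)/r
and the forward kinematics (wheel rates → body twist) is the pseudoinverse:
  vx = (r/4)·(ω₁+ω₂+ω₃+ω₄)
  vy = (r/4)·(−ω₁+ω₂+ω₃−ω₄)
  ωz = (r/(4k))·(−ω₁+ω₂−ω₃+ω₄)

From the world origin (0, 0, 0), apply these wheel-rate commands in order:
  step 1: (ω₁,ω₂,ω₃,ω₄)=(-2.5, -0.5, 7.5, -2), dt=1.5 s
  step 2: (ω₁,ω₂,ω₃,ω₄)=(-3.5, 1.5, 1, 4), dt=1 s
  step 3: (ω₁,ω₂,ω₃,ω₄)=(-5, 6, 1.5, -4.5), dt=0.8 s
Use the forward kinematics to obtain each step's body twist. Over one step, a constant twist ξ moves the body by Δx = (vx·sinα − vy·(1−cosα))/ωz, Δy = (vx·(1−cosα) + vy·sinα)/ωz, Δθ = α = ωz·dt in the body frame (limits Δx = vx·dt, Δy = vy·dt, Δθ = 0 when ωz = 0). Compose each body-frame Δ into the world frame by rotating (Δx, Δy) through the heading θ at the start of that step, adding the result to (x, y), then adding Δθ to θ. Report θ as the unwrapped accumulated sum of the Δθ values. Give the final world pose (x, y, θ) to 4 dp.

step 1: ξ=(vx,vy,ωz)=(0.0469, 0.2156, -0.5208), dt=1.5 → body Δ=(0.1834, 0.2654, -0.7812) → world pose (0.1834, 0.2654, -0.7812)
step 2: ξ=(vx,vy,ωz)=(0.0562, 0.0375, 0.5556), dt=1.0 → body Δ=(0.0432, 0.0508, 0.5556) → world pose (0.2499, 0.2711, -0.2257)
step 3: ξ=(vx,vy,ωz)=(-0.0375, 0.3187, 0.3472), dt=0.8 → body Δ=(-0.0648, 0.2476, 0.2778) → world pose (0.2422, 0.5269, 0.0521)

(0.2422, 0.5269, 0.0521)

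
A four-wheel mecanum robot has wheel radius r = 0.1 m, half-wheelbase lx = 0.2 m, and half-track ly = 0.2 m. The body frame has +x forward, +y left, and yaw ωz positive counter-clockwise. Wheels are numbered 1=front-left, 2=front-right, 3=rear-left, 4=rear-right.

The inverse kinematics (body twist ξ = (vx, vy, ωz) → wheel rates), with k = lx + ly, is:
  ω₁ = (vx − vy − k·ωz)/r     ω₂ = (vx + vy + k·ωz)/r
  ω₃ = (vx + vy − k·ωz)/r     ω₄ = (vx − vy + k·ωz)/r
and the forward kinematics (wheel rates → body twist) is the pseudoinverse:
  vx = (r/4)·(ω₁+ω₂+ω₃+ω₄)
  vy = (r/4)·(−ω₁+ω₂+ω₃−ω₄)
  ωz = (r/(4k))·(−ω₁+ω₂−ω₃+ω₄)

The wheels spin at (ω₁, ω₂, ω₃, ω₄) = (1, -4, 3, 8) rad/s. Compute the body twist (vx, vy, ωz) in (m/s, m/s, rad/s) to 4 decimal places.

(0.2000, -0.2500, 0.0000)

k = lx + ly = 0.2 + 0.2 = 0.4000
ω₁+ω₂+ω₃+ω₄ = 8.0000  →  vx = (0.1/4)·8.0000 = 0.2000
−ω₁+ω₂+ω₃−ω₄ = -10.0000  →  vy = (0.1/4)·-10.0000 = -0.2500
−ω₁+ω₂−ω₃+ω₄ = 0.0000  →  ωz = (0.1/1.6000)·0.0000 = 0.0000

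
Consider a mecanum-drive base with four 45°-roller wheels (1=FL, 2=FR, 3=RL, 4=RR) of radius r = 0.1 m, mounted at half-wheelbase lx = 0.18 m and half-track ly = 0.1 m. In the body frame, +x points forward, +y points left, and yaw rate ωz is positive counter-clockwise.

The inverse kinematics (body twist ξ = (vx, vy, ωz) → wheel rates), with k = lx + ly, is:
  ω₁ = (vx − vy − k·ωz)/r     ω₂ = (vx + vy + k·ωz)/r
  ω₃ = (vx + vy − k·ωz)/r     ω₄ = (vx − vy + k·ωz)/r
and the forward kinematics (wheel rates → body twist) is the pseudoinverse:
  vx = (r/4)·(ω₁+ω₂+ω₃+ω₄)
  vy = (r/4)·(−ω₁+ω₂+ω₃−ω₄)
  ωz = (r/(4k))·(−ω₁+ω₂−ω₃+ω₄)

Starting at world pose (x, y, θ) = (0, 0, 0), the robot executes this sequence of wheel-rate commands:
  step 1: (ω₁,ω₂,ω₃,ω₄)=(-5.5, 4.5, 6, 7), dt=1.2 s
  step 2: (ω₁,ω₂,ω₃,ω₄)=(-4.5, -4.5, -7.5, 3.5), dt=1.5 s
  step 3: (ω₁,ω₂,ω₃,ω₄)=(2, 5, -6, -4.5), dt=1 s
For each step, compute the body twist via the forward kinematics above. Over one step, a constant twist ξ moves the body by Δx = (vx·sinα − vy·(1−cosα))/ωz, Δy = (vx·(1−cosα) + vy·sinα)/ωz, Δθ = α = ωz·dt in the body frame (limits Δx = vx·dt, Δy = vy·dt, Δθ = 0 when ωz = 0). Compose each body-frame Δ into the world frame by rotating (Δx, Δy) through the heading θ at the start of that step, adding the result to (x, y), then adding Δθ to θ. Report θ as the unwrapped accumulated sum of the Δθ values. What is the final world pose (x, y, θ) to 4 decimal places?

(0.7176, 0.0484, 3.0536)

step 1: ξ=(vx,vy,ωz)=(0.3000, 0.2250, 0.9821), dt=1.2 → body Δ=(0.1407, 0.4004, 1.1786) → world pose (0.1407, 0.4004, 1.1786)
step 2: ξ=(vx,vy,ωz)=(-0.3250, -0.2750, 0.9821), dt=1.5 → body Δ=(-0.0766, -0.5773, 1.4732) → world pose (0.6449, 0.1089, 2.6518)
step 3: ξ=(vx,vy,ωz)=(-0.0875, 0.0375, 0.4018), dt=1.0 → body Δ=(-0.0926, 0.0192, 0.4018) → world pose (0.7176, 0.0484, 3.0536)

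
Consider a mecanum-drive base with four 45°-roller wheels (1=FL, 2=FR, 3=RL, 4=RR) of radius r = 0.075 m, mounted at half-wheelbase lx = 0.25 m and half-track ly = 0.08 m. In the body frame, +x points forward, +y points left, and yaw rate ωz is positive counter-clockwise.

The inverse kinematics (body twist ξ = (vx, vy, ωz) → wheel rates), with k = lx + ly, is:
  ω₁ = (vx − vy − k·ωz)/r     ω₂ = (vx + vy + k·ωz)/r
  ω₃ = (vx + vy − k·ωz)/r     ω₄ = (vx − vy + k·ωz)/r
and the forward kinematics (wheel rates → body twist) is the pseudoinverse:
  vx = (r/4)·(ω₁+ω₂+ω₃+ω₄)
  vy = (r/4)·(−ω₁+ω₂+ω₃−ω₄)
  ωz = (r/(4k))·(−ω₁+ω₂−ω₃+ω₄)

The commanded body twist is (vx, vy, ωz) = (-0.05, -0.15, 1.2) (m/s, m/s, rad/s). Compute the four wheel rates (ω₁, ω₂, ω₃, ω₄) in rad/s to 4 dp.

k = lx + ly = 0.25 + 0.08 = 0.3300;  k·ωz = 0.3300·1.2 = 0.3960
ω₁ (FL) = (vx − vy − k·ωz)/r = -0.2960/0.075 = -3.9467
ω₂ (FR) = (vx + vy + k·ωz)/r = 0.1960/0.075 = 2.6133
ω₃ (RL) = (vx + vy − k·ωz)/r = -0.5960/0.075 = -7.9467
ω₄ (RR) = (vx − vy + k·ωz)/r = 0.4960/0.075 = 6.6133

(-3.9467, 2.6133, -7.9467, 6.6133)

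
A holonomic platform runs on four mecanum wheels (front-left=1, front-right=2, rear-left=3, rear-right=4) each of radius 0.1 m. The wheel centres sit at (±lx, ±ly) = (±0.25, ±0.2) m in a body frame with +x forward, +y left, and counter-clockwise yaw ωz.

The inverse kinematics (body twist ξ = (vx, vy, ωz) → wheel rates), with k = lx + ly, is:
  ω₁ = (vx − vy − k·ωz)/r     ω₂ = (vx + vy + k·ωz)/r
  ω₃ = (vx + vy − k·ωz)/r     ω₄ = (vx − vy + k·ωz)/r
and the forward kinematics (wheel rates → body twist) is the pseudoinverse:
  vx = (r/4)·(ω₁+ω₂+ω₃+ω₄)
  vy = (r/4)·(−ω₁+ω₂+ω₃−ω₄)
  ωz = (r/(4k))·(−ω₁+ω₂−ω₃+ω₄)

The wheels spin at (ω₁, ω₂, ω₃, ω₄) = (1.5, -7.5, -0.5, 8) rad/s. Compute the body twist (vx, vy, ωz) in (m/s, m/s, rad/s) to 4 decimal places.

(0.0375, -0.4375, -0.0278)

k = lx + ly = 0.25 + 0.2 = 0.4500
ω₁+ω₂+ω₃+ω₄ = 1.5000  →  vx = (0.1/4)·1.5000 = 0.0375
−ω₁+ω₂+ω₃−ω₄ = -17.5000  →  vy = (0.1/4)·-17.5000 = -0.4375
−ω₁+ω₂−ω₃+ω₄ = -0.5000  →  ωz = (0.1/1.8000)·-0.5000 = -0.0278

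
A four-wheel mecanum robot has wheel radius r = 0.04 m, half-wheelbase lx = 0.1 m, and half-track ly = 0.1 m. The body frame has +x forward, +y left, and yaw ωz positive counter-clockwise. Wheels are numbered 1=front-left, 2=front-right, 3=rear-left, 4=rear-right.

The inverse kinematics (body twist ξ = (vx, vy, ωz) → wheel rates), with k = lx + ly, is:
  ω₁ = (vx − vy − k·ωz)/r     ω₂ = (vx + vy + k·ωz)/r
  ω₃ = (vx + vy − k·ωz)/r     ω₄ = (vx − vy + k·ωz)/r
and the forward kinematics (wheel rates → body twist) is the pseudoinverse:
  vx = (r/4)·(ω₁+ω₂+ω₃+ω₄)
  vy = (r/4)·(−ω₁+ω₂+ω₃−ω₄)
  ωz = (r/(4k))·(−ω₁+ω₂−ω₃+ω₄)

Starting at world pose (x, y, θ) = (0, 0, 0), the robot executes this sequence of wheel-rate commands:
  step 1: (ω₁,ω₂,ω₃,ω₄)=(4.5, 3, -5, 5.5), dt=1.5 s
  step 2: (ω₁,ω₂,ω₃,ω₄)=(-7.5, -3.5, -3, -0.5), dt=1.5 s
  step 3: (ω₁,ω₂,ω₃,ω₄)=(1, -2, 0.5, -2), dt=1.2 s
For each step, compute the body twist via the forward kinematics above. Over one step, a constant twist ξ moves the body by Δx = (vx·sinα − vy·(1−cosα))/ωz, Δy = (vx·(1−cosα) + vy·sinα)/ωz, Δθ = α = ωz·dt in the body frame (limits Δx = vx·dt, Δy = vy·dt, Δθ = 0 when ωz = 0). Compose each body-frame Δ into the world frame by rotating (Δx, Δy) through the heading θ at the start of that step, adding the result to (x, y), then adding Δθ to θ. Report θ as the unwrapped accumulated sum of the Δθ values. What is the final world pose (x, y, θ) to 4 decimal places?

(0.0100, -0.3136, 0.8325)

step 1: ξ=(vx,vy,ωz)=(0.0800, -0.1200, 0.4500), dt=1.5 → body Δ=(0.1696, -0.1277, 0.6750) → world pose (0.1696, -0.1277, 0.6750)
step 2: ξ=(vx,vy,ωz)=(-0.1450, 0.0150, 0.3250), dt=1.5 → body Δ=(-0.2144, -0.0304, 0.4875) → world pose (0.0212, -0.2853, 1.1625)
step 3: ξ=(vx,vy,ωz)=(-0.0250, -0.0050, -0.2750), dt=1.2 → body Δ=(-0.0304, -0.0010, -0.3300) → world pose (0.0100, -0.3136, 0.8325)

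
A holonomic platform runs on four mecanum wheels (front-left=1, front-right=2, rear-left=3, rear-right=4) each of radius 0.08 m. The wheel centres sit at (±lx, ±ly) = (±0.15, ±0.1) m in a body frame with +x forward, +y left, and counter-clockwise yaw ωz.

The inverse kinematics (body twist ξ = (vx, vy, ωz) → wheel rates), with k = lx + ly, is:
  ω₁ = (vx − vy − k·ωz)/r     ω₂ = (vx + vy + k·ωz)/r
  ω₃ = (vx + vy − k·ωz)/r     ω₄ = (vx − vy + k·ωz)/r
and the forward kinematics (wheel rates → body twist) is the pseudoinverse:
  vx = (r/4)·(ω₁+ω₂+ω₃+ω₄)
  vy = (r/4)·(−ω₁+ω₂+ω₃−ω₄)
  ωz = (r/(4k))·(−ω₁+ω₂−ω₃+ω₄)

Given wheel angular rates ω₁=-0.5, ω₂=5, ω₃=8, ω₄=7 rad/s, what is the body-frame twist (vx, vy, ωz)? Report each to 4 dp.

(0.3900, 0.1300, 0.3600)

k = lx + ly = 0.15 + 0.1 = 0.2500
ω₁+ω₂+ω₃+ω₄ = 19.5000  →  vx = (0.08/4)·19.5000 = 0.3900
−ω₁+ω₂+ω₃−ω₄ = 6.5000  →  vy = (0.08/4)·6.5000 = 0.1300
−ω₁+ω₂−ω₃+ω₄ = 4.5000  →  ωz = (0.08/1.0000)·4.5000 = 0.3600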